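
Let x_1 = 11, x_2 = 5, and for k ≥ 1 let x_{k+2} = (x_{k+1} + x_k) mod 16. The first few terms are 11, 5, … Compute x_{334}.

Computing terms: x_1 = 11; x_2 = 5; x_3 = 0; x_4 = 5; x_5 = 5; x_6 = 10; x_7 = 15; x_8 = 9; x_9 = 8; x_{10} = 1; x_{11} = 9; x_{12} = 10; x_{13} = 3; x_{14} = 13; x_{15} = 0; x_{16} = 13; x_{17} = 13; x_{18} = 10; x_{19} = 7; x_{20} = 1; x_{21} = 8; x_{22} = 9; x_{23} = 1; x_{24} = 10; x_{25} = 11; x_{26} = 5.
Since (x_{25}, x_{26}) = (x_1, x_2) = (11, 5) (two consecutive terms determine the rest), the sequence is periodic with period 24.
So x_{334} = x_{1 + ((334-1) mod 24)} = x_{22} = 9.

9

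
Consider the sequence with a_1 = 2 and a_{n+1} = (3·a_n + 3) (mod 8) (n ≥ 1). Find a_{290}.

a_1 = 2,  a_2 = 1,  a_3 = 6,  a_4 = 5,  a_5 = 2.
The sequence repeats with period 4.
(290 - 1) mod 4 = 1, so a_{290} = a_2 = 1.

1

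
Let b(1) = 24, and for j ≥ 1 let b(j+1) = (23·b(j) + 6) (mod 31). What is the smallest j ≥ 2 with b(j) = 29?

6

b(1) = 24; b(2) = 0; b(3) = 6; b(4) = 20; b(5) = 1; b(6) = 29; b(7) = 22; b(8) = 16; b(9) = 2; b(10) = 21; b(11) = 24.
The sequence repeats with period 10.
The value 29 first appears (with j ≥ 2) at b(6).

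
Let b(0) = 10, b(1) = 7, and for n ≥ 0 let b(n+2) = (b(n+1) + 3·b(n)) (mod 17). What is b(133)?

We have b(0) = 10; b(1) = 7; b(2) = 3; b(3) = 7; b(4) = 16; b(5) = 3; b(6) = 0; b(7) = 9; b(8) = 9; b(9) = 2; b(10) = 12; b(11) = 1; b(12) = 3; b(13) = 6; b(14) = 15; b(15) = 16; b(16) = 10; b(17) = 7.
The sequence repeats with period 16.
So b(133) = b(0 + ((133-0) mod 16)) = b(5) = 3.

3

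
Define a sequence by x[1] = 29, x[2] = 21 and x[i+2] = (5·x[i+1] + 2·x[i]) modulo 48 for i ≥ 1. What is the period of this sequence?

12

x[1] = 29; x[2] = 21; x[3] = 19; x[4] = 41; x[5] = 3; x[6] = 1; x[7] = 11; x[8] = 9; x[9] = 19; x[10] = 17; x[11] = 27; x[12] = 25; x[13] = 35; x[14] = 33; x[15] = 43; x[16] = 41; x[17] = 3.
Since (x[16], x[17]) = (x[4], x[5]) = (41, 3) (two consecutive terms determine the rest), the sequence is eventually periodic: after a pre-period of length 3 it cycles with period 12.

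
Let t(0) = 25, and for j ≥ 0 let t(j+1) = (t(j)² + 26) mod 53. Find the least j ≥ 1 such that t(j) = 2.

Computing terms: t(0) = 25, t(1) = 15, t(2) = 39, t(3) = 10, t(4) = 20, t(5) = 2, t(6) = 30, t(7) = 25.
Since t(7) = t(0) = 25, the sequence is periodic with period 7.
The value 2 first appears (with j ≥ 1) at t(5).

5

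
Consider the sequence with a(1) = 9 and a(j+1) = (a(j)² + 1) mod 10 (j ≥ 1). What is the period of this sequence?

Listing terms: a(1) = 9, a(2) = 2, a(3) = 5, a(4) = 6, a(5) = 7, a(6) = 0, a(7) = 1, a(8) = 2.
Since a(8) = a(2) = 2, the sequence is eventually periodic: after a pre-period of length 1 it cycles with period 6.

6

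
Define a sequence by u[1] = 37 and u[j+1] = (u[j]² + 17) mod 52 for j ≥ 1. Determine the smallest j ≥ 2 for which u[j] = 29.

We have u[1] = 37; u[2] = 34; u[3] = 29; u[4] = 26; u[5] = 17; u[6] = 46; u[7] = 1; u[8] = 18; u[9] = 29.
Since u[9] = u[3] = 29, the sequence is eventually periodic: after a pre-period of length 2 it cycles with period 6.
The value 29 first appears (with j ≥ 2) at u[3].

3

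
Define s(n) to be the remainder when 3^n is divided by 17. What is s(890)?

8

We have s(0) = 1, s(1) = 3, s(2) = 9, s(3) = 10, s(4) = 13, s(5) = 5, s(6) = 15, s(7) = 11, s(8) = 16, s(9) = 14, s(10) = 8, s(11) = 7, s(12) = 4, s(13) = 12, s(14) = 2, s(15) = 6, s(16) = 1.
The sequence repeats with period 16.
(890 - 0) mod 16 = 10, so s(890) = s(10) = 8.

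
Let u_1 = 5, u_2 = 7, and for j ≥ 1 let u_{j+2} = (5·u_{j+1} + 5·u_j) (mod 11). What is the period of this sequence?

10

u_1 = 5,  u_2 = 7,  u_3 = 5,  u_4 = 5,  u_5 = 6,  u_6 = 0,  u_7 = 8,  u_8 = 7,  u_9 = 9,  u_{10} = 3,  u_{11} = 5,  u_{12} = 7.
Since (u_{11}, u_{12}) = (u_1, u_2) = (5, 7) (two consecutive terms determine the rest), the sequence is periodic with period 10.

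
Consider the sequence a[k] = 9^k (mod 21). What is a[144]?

We have a[1] = 9; a[2] = 18; a[3] = 15; a[4] = 9.
The sequence repeats with period 3.
(144 - 1) mod 3 = 2, so a[144] = a[3] = 15.

15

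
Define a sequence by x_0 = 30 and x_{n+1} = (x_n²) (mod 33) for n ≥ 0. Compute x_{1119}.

27

We have x_0 = 30,  x_1 = 9,  x_2 = 15,  x_3 = 27,  x_4 = 3,  x_5 = 9.
Since x_5 = x_1 = 9, the sequence is eventually periodic: after a pre-period of length 1 it cycles with period 4.
For n ≥ 1, x_n depends only on (n - 1) mod 4. (1119 - 1) mod 4 = 2, so x_{1119} = x_3 = 27.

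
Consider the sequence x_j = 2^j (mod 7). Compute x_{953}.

Listing terms: x_0 = 1,  x_1 = 2,  x_2 = 4,  x_3 = 1.
Since x_3 = x_0 = 1, the sequence is periodic with period 3.
(953 - 0) mod 3 = 2, so x_{953} = x_2 = 4.

4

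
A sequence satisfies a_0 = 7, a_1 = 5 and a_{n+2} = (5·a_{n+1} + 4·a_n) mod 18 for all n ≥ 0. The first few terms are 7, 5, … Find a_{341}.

1

Computing terms: a_0 = 7,  a_1 = 5,  a_2 = 17,  a_3 = 15,  a_4 = 17,  a_5 = 1,  a_6 = 1,  a_7 = 9,  a_8 = 13,  a_9 = 11,  a_{10} = 17,  a_{11} = 3,  a_{12} = 11,  a_{13} = 13,  a_{14} = 1,  a_{15} = 3,  a_{16} = 1,  a_{17} = 17,  a_{18} = 17,  a_{19} = 9,  a_{20} = 5,  a_{21} = 7,  a_{22} = 1,  a_{23} = 15,  a_{24} = 7,  a_{25} = 5.
The sequence repeats with period 24.
(341 - 0) mod 24 = 5, so a_{341} = a_5 = 1.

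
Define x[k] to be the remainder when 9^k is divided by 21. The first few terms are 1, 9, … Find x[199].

Listing terms: x[0] = 1, x[1] = 9, x[2] = 18, x[3] = 15, x[4] = 9.
Since x[4] = x[1] = 9, the sequence is eventually periodic: after a pre-period of length 1 it cycles with period 3.
For k ≥ 1, x[k] depends only on (k - 1) mod 3. (199 - 1) mod 3 = 0, so x[199] = x[1] = 9.

9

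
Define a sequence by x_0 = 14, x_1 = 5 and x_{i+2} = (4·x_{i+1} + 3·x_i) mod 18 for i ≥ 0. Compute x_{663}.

11

We have x_0 = 14; x_1 = 5; x_2 = 8; x_3 = 11; x_4 = 14; x_5 = 17; x_6 = 2; x_7 = 5; x_8 = 8.
Since (x_7, x_8) = (x_1, x_2) = (5, 8) (two consecutive terms determine the rest), the sequence is eventually periodic: after a pre-period of length 1 it cycles with period 6.
For i ≥ 1, x_i depends only on (i - 1) mod 6. (663 - 1) mod 6 = 2, so x_{663} = x_3 = 11.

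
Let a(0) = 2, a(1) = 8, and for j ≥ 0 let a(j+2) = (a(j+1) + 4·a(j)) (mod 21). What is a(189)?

a(0) = 2; a(1) = 8; a(2) = 16; a(3) = 6; a(4) = 7; a(5) = 10; a(6) = 17; a(7) = 15; a(8) = 20; a(9) = 17; a(10) = 13; a(11) = 18; a(12) = 7; a(13) = 16; a(14) = 2; a(15) = 3; a(16) = 11; a(17) = 2; a(18) = 4; a(19) = 12; a(20) = 7; a(21) = 13; a(22) = 20; a(23) = 9; a(24) = 5; a(25) = 20; a(26) = 19; a(27) = 15; a(28) = 7; a(29) = 4; a(30) = 11; a(31) = 6; a(32) = 8; a(33) = 11; a(34) = 1; a(35) = 3; a(36) = 7; a(37) = 19; a(38) = 5; a(39) = 18; a(40) = 17; a(41) = 5; a(42) = 10; a(43) = 9; a(44) = 7; a(45) = 1; a(46) = 8; a(47) = 12; a(48) = 2; a(49) = 8.
The sequence repeats with period 48.
(189 - 0) mod 48 = 45, so a(189) = a(45) = 1.

1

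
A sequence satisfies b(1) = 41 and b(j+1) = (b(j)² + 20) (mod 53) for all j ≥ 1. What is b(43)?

Listing terms: b(1) = 41; b(2) = 5; b(3) = 45; b(4) = 31; b(5) = 27; b(6) = 7; b(7) = 16; b(8) = 11; b(9) = 35; b(10) = 26; b(11) = 7.
Since b(11) = b(6) = 7, the sequence is eventually periodic: after a pre-period of length 5 it cycles with period 5.
For j ≥ 6, b(j) depends only on (j - 6) mod 5. (43 - 6) mod 5 = 2, so b(43) = b(8) = 11.

11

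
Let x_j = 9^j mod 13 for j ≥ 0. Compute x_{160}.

9

We have x_0 = 1,  x_1 = 9,  x_2 = 3,  x_3 = 1.
The sequence repeats with period 3.
(160 - 0) mod 3 = 1, so x_{160} = x_1 = 9.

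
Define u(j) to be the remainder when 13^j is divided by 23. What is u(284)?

We have u(1) = 13; u(2) = 8; u(3) = 12; u(4) = 18; u(5) = 4; u(6) = 6; u(7) = 9; u(8) = 2; u(9) = 3; u(10) = 16; u(11) = 1; u(12) = 13.
The sequence repeats with period 11.
(284 - 1) mod 11 = 8, so u(284) = u(9) = 3.

3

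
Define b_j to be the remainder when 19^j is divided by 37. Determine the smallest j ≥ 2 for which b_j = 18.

19

We have b_1 = 19, b_2 = 28, b_3 = 14, b_4 = 7, b_5 = 22, b_6 = 11, b_7 = 24, b_8 = 12, b_9 = 6, b_{10} = 3, b_{11} = 20, b_{12} = 10, b_{13} = 5, b_{14} = 21, b_{15} = 29, b_{16} = 33, b_{17} = 35, b_{18} = 36, b_{19} = 18, b_{20} = 9, b_{21} = 23, b_{22} = 30, b_{23} = 15, b_{24} = 26, b_{25} = 13, b_{26} = 25, b_{27} = 31, b_{28} = 34, b_{29} = 17, b_{30} = 27, b_{31} = 32, b_{32} = 16, b_{33} = 8, b_{34} = 4, b_{35} = 2, b_{36} = 1, b_{37} = 19.
The sequence repeats with period 36.
The value 18 first appears (with j ≥ 2) at b_{19}.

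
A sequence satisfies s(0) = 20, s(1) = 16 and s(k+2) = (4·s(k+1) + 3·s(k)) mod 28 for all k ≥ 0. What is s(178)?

We have s(0) = 20, s(1) = 16, s(2) = 12, s(3) = 12, s(4) = 0, s(5) = 8, s(6) = 4, s(7) = 12, s(8) = 4, s(9) = 24, s(10) = 24, s(11) = 0, s(12) = 16, s(13) = 8, s(14) = 24, s(15) = 8, s(16) = 20, s(17) = 20, s(18) = 0, s(19) = 4, s(20) = 16, s(21) = 20, s(22) = 16.
The sequence repeats with period 21.
So s(178) = s(0 + ((178-0) mod 21)) = s(10) = 24.

24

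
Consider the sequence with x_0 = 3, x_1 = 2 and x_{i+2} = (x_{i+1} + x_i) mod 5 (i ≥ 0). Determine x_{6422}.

x_0 = 3; x_1 = 2; x_2 = 0; x_3 = 2; x_4 = 2; x_5 = 4; x_6 = 1; x_7 = 0; x_8 = 1; x_9 = 1; x_{10} = 2; x_{11} = 3; x_{12} = 0; x_{13} = 3; x_{14} = 3; x_{15} = 1; x_{16} = 4; x_{17} = 0; x_{18} = 4; x_{19} = 4; x_{20} = 3; x_{21} = 2.
Since (x_{20}, x_{21}) = (x_0, x_1) = (3, 2) (two consecutive terms determine the rest), the sequence is periodic with period 20.
(6422 - 0) mod 20 = 2, so x_{6422} = x_2 = 0.

0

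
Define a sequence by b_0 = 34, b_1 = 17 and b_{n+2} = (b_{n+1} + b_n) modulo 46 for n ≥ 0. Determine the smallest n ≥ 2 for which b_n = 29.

16

Listing terms: b_0 = 34, b_1 = 17, b_2 = 5, b_3 = 22, b_4 = 27, b_5 = 3, b_6 = 30, b_7 = 33, b_8 = 17, b_9 = 4, b_{10} = 21, b_{11} = 25, b_{12} = 0, b_{13} = 25, b_{14} = 25, b_{15} = 4, b_{16} = 29, b_{17} = 33, b_{18} = 16, b_{19} = 3, b_{20} = 19, b_{21} = 22, b_{22} = 41, b_{23} = 17, b_{24} = 12, b_{25} = 29, b_{26} = 41, b_{27} = 24, b_{28} = 19, b_{29} = 43, b_{30} = 16, b_{31} = 13, b_{32} = 29, b_{33} = 42, b_{34} = 25, b_{35} = 21, b_{36} = 0, b_{37} = 21, b_{38} = 21, b_{39} = 42, b_{40} = 17, b_{41} = 13, b_{42} = 30, b_{43} = 43, b_{44} = 27, b_{45} = 24, b_{46} = 5, b_{47} = 29, b_{48} = 34, b_{49} = 17.
Since (b_{48}, b_{49}) = (b_0, b_1) = (34, 17) (two consecutive terms determine the rest), the sequence is periodic with period 48.
The value 29 first appears (with n ≥ 2) at b_{16}.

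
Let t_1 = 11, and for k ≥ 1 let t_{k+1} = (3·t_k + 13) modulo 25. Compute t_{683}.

1

We have t_1 = 11; t_2 = 21; t_3 = 1; t_4 = 16; t_5 = 11.
The sequence repeats with period 4.
(683 - 1) mod 4 = 2, so t_{683} = t_3 = 1.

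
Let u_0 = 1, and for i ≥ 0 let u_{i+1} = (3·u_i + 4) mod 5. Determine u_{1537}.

We have u_0 = 1, u_1 = 2, u_2 = 0, u_3 = 4, u_4 = 1.
The sequence repeats with period 4.
So u_{1537} = u_{0 + ((1537-0) mod 4)} = u_1 = 2.

2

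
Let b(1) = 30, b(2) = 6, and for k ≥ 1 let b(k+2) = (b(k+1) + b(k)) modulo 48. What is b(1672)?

42

Listing terms: b(1) = 30; b(2) = 6; b(3) = 36; b(4) = 42; b(5) = 30; b(6) = 24; b(7) = 6; b(8) = 30; b(9) = 36; b(10) = 18; b(11) = 6; b(12) = 24; b(13) = 30; b(14) = 6.
The sequence repeats with period 12.
So b(1672) = b(1 + ((1672-1) mod 12)) = b(4) = 42.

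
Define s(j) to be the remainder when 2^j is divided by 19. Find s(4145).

13

s(1) = 2; s(2) = 4; s(3) = 8; s(4) = 16; s(5) = 13; s(6) = 7; s(7) = 14; s(8) = 9; s(9) = 18; s(10) = 17; s(11) = 15; s(12) = 11; s(13) = 3; s(14) = 6; s(15) = 12; s(16) = 5; s(17) = 10; s(18) = 1; s(19) = 2.
Since s(19) = s(1) = 2, the sequence is periodic with period 18.
So s(4145) = s(1 + ((4145-1) mod 18)) = s(5) = 13.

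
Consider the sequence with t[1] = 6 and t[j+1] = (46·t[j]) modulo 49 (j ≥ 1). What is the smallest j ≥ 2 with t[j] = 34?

t[1] = 6; t[2] = 31; t[3] = 5; t[4] = 34; t[5] = 45; t[6] = 12; t[7] = 13; t[8] = 10; t[9] = 19; t[10] = 41; t[11] = 24; t[12] = 26; t[13] = 20; t[14] = 38; t[15] = 33; t[16] = 48; t[17] = 3; t[18] = 40; t[19] = 27; t[20] = 17; t[21] = 47; t[22] = 6.
Since t[22] = t[1] = 6, the sequence is periodic with period 21.
The value 34 first appears (with j ≥ 2) at t[4].

4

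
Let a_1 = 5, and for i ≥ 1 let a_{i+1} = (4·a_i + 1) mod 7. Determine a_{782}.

0

a_1 = 5, a_2 = 0, a_3 = 1, a_4 = 5.
Since a_4 = a_1 = 5, the sequence is periodic with period 3.
So a_{782} = a_{1 + ((782-1) mod 3)} = a_2 = 0.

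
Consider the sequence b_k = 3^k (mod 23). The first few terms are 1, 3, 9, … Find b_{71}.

13

Computing terms: b_0 = 1, b_1 = 3, b_2 = 9, b_3 = 4, b_4 = 12, b_5 = 13, b_6 = 16, b_7 = 2, b_8 = 6, b_9 = 18, b_{10} = 8, b_{11} = 1.
Since b_{11} = b_0 = 1, the sequence is periodic with period 11.
(71 - 0) mod 11 = 5, so b_{71} = b_5 = 13.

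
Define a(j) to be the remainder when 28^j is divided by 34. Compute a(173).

a(1) = 28; a(2) = 2; a(3) = 22; a(4) = 4; a(5) = 10; a(6) = 8; a(7) = 20; a(8) = 16; a(9) = 6; a(10) = 32; a(11) = 12; a(12) = 30; a(13) = 24; a(14) = 26; a(15) = 14; a(16) = 18; a(17) = 28.
Since a(17) = a(1) = 28, the sequence is periodic with period 16.
So a(173) = a(1 + ((173-1) mod 16)) = a(13) = 24.

24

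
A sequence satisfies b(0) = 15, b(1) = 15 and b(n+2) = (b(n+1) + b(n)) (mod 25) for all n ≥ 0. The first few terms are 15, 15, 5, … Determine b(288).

10

Listing terms: b(0) = 15; b(1) = 15; b(2) = 5; b(3) = 20; b(4) = 0; b(5) = 20; b(6) = 20; b(7) = 15; b(8) = 10; b(9) = 0; b(10) = 10; b(11) = 10; b(12) = 20; b(13) = 5; b(14) = 0; b(15) = 5; b(16) = 5; b(17) = 10; b(18) = 15; b(19) = 0; b(20) = 15; b(21) = 15.
The sequence repeats with period 20.
(288 - 0) mod 20 = 8, so b(288) = b(8) = 10.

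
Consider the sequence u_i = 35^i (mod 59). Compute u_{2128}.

We have u_0 = 1,  u_1 = 35,  u_2 = 45,  u_3 = 41,  u_4 = 19,  u_5 = 16,  u_6 = 29,  u_7 = 12,  u_8 = 7,  u_9 = 9,  u_{10} = 20,  u_{11} = 51,  u_{12} = 15,  u_{13} = 53,  u_{14} = 26,  u_{15} = 25,  u_{16} = 49,  u_{17} = 4,  u_{18} = 22,  u_{19} = 3,  u_{20} = 46,  u_{21} = 17,  u_{22} = 5,  u_{23} = 57,  u_{24} = 48,  u_{25} = 28,  u_{26} = 36,  u_{27} = 21,  u_{28} = 27,  u_{29} = 1.
Since u_{29} = u_0 = 1, the sequence is periodic with period 29.
So u_{2128} = u_{0 + ((2128-0) mod 29)} = u_{11} = 51.

51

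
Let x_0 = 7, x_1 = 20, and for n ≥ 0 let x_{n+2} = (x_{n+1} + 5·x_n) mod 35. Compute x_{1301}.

25

We have x_0 = 7,  x_1 = 20,  x_2 = 20,  x_3 = 15,  x_4 = 10,  x_5 = 15,  x_6 = 30,  x_7 = 0,  x_8 = 10,  x_9 = 10,  x_{10} = 25,  x_{11} = 5,  x_{12} = 25,  x_{13} = 15,  x_{14} = 0,  x_{15} = 5,  x_{16} = 5,  x_{17} = 30,  x_{18} = 20,  x_{19} = 30,  x_{20} = 25,  x_{21} = 0,  x_{22} = 20,  x_{23} = 20.
Since (x_{22}, x_{23}) = (x_1, x_2) = (20, 20) (two consecutive terms determine the rest), the sequence is eventually periodic: after a pre-period of length 1 it cycles with period 21.
For n ≥ 1, x_n depends only on (n - 1) mod 21. (1301 - 1) mod 21 = 19, so x_{1301} = x_{20} = 25.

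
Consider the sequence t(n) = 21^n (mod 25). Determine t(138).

We have t(1) = 21; t(2) = 16; t(3) = 11; t(4) = 6; t(5) = 1; t(6) = 21.
The sequence repeats with period 5.
(138 - 1) mod 5 = 2, so t(138) = t(3) = 11.

11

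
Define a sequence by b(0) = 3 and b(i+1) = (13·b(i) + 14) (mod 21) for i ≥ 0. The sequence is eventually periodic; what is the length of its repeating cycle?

6

Computing terms: b(0) = 3, b(1) = 11, b(2) = 10, b(3) = 18, b(4) = 17, b(5) = 4, b(6) = 3.
Since b(6) = b(0) = 3, the sequence is periodic with period 6.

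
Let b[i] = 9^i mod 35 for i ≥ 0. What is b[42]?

1

We have b[0] = 1; b[1] = 9; b[2] = 11; b[3] = 29; b[4] = 16; b[5] = 4; b[6] = 1.
Since b[6] = b[0] = 1, the sequence is periodic with period 6.
So b[42] = b[0 + ((42-0) mod 6)] = b[0] = 1.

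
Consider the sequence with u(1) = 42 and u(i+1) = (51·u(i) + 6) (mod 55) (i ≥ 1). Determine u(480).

Listing terms: u(1) = 42, u(2) = 3, u(3) = 49, u(4) = 30, u(5) = 51, u(6) = 22, u(7) = 28, u(8) = 4, u(9) = 45, u(10) = 46, u(11) = 42.
Since u(11) = u(1) = 42, the sequence is periodic with period 10.
(480 - 1) mod 10 = 9, so u(480) = u(10) = 46.

46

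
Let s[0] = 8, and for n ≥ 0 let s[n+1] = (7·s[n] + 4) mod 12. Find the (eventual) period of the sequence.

3

Listing terms: s[0] = 8, s[1] = 0, s[2] = 4, s[3] = 8.
The sequence repeats with period 3.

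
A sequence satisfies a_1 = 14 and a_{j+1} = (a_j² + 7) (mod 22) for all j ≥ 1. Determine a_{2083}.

8

We have a_1 = 14,  a_2 = 5,  a_3 = 10,  a_4 = 19,  a_5 = 16,  a_6 = 21,  a_7 = 8,  a_8 = 5.
Since a_8 = a_2 = 5, the sequence is eventually periodic: after a pre-period of length 1 it cycles with period 6.
For j ≥ 2, a_j depends only on (j - 2) mod 6. (2083 - 2) mod 6 = 5, so a_{2083} = a_7 = 8.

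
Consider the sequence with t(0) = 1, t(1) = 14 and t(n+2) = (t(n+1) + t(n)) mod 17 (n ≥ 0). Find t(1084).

10

t(0) = 1; t(1) = 14; t(2) = 15; t(3) = 12; t(4) = 10; t(5) = 5; t(6) = 15; t(7) = 3; t(8) = 1; t(9) = 4; t(10) = 5; t(11) = 9; t(12) = 14; t(13) = 6; t(14) = 3; t(15) = 9; t(16) = 12; t(17) = 4; t(18) = 16; t(19) = 3; t(20) = 2; t(21) = 5; t(22) = 7; t(23) = 12; t(24) = 2; t(25) = 14; t(26) = 16; t(27) = 13; t(28) = 12; t(29) = 8; t(30) = 3; t(31) = 11; t(32) = 14; t(33) = 8; t(34) = 5; t(35) = 13; t(36) = 1; t(37) = 14.
The sequence repeats with period 36.
So t(1084) = t(0 + ((1084-0) mod 36)) = t(4) = 10.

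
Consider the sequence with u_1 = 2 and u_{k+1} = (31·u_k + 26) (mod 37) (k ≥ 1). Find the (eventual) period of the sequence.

4

Listing terms: u_1 = 2,  u_2 = 14,  u_3 = 16,  u_4 = 4,  u_5 = 2.
Since u_5 = u_1 = 2, the sequence is periodic with period 4.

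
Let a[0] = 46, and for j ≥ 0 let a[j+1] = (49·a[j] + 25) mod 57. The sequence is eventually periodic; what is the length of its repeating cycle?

3

We have a[0] = 46,  a[1] = 56,  a[2] = 33,  a[3] = 46.
Since a[3] = a[0] = 46, the sequence is periodic with period 3.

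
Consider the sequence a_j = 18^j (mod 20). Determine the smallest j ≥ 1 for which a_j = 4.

Computing terms: a_0 = 1,  a_1 = 18,  a_2 = 4,  a_3 = 12,  a_4 = 16,  a_5 = 8,  a_6 = 4.
Since a_6 = a_2 = 4, the sequence is eventually periodic: after a pre-period of length 2 it cycles with period 4.
The value 4 first appears (with j ≥ 1) at a_2.

2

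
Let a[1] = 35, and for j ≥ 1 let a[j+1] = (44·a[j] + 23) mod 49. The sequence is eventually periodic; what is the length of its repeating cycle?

Listing terms: a[1] = 35,  a[2] = 44,  a[3] = 48,  a[4] = 28,  a[5] = 30,  a[6] = 20,  a[7] = 21,  a[8] = 16,  a[9] = 41,  a[10] = 14,  a[11] = 2,  a[12] = 13,  a[13] = 7,  a[14] = 37,  a[15] = 34,  a[16] = 0,  a[17] = 23,  a[18] = 6,  a[19] = 42,  a[20] = 9,  a[21] = 27,  a[22] = 35.
Since a[22] = a[1] = 35, the sequence is periodic with period 21.

21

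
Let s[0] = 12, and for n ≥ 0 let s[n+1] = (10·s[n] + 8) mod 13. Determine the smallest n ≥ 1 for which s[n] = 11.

s[0] = 12,  s[1] = 11,  s[2] = 1,  s[3] = 5,  s[4] = 6,  s[5] = 3,  s[6] = 12.
The sequence repeats with period 6.
The value 11 first appears (with n ≥ 1) at s[1].

1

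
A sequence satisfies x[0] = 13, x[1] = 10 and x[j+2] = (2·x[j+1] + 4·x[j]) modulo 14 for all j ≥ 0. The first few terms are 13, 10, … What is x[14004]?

6

We have x[0] = 13; x[1] = 10; x[2] = 2; x[3] = 2; x[4] = 12; x[5] = 4; x[6] = 0; x[7] = 2; x[8] = 4; x[9] = 2; x[10] = 6; x[11] = 6; x[12] = 8; x[13] = 12; x[14] = 0; x[15] = 6; x[16] = 12; x[17] = 6; x[18] = 4; x[19] = 4; x[20] = 10; x[21] = 8; x[22] = 0; x[23] = 4; x[24] = 8; x[25] = 4; x[26] = 12; x[27] = 12; x[28] = 2; x[29] = 10; x[30] = 0; x[31] = 12; x[32] = 10; x[33] = 12; x[34] = 8; x[35] = 8; x[36] = 6; x[37] = 2; x[38] = 0; x[39] = 8; x[40] = 2; x[41] = 8; x[42] = 10; x[43] = 10; x[44] = 4; x[45] = 6; x[46] = 0; x[47] = 10; x[48] = 6; x[49] = 10; x[50] = 2.
Since (x[49], x[50]) = (x[1], x[2]) = (10, 2) (two consecutive terms determine the rest), the sequence is eventually periodic: after a pre-period of length 1 it cycles with period 48.
For j ≥ 1, x[j] depends only on (j - 1) mod 48. (14004 - 1) mod 48 = 35, so x[14004] = x[36] = 6.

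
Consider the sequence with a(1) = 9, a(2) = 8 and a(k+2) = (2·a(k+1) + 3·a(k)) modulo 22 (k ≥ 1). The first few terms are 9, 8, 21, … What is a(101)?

Listing terms: a(1) = 9,  a(2) = 8,  a(3) = 21,  a(4) = 0,  a(5) = 19,  a(6) = 16,  a(7) = 1,  a(8) = 6,  a(9) = 15,  a(10) = 4,  a(11) = 9,  a(12) = 8.
The sequence repeats with period 10.
(101 - 1) mod 10 = 0, so a(101) = a(1) = 9.

9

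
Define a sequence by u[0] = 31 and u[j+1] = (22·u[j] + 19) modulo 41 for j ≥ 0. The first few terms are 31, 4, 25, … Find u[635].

5

Computing terms: u[0] = 31; u[1] = 4; u[2] = 25; u[3] = 36; u[4] = 32; u[5] = 26; u[6] = 17; u[7] = 24; u[8] = 14; u[9] = 40; u[10] = 38; u[11] = 35; u[12] = 10; u[13] = 34; u[14] = 29; u[15] = 1; u[16] = 0; u[17] = 19; u[18] = 27; u[19] = 39; u[20] = 16; u[21] = 2; u[22] = 22; u[23] = 11; u[24] = 15; u[25] = 21; u[26] = 30; u[27] = 23; u[28] = 33; u[29] = 7; u[30] = 9; u[31] = 12; u[32] = 37; u[33] = 13; u[34] = 18; u[35] = 5; u[36] = 6; u[37] = 28; u[38] = 20; u[39] = 8; u[40] = 31.
Since u[40] = u[0] = 31, the sequence is periodic with period 40.
(635 - 0) mod 40 = 35, so u[635] = u[35] = 5.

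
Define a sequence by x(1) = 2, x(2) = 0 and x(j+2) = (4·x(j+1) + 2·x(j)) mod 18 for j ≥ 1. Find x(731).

0

Computing terms: x(1) = 2; x(2) = 0; x(3) = 4; x(4) = 16; x(5) = 0; x(6) = 14; x(7) = 2; x(8) = 0.
Since (x(7), x(8)) = (x(1), x(2)) = (2, 0) (two consecutive terms determine the rest), the sequence is periodic with period 6.
So x(731) = x(1 + ((731-1) mod 6)) = x(5) = 0.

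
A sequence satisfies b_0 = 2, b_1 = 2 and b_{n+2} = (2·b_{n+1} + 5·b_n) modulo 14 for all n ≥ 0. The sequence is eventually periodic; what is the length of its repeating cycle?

24

Computing terms: b_0 = 2,  b_1 = 2,  b_2 = 0,  b_3 = 10,  b_4 = 6,  b_5 = 6,  b_6 = 0,  b_7 = 2,  b_8 = 4,  b_9 = 4,  b_{10} = 0,  b_{11} = 6,  b_{12} = 12,  b_{13} = 12,  b_{14} = 0,  b_{15} = 4,  b_{16} = 8,  b_{17} = 8,  b_{18} = 0,  b_{19} = 12,  b_{20} = 10,  b_{21} = 10,  b_{22} = 0,  b_{23} = 8,  b_{24} = 2,  b_{25} = 2.
Since (b_{24}, b_{25}) = (b_0, b_1) = (2, 2) (two consecutive terms determine the rest), the sequence is periodic with period 24.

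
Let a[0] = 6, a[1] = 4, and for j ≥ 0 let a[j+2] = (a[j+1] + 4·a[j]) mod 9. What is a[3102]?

Listing terms: a[0] = 6; a[1] = 4; a[2] = 1; a[3] = 8; a[4] = 3; a[5] = 8; a[6] = 2; a[7] = 7; a[8] = 6; a[9] = 7; a[10] = 4; a[11] = 5; a[12] = 3; a[13] = 5; a[14] = 8; a[15] = 1; a[16] = 6; a[17] = 1; a[18] = 7; a[19] = 2; a[20] = 3; a[21] = 2; a[22] = 5; a[23] = 4; a[24] = 6; a[25] = 4.
Since (a[24], a[25]) = (a[0], a[1]) = (6, 4) (two consecutive terms determine the rest), the sequence is periodic with period 24.
So a[3102] = a[0 + ((3102-0) mod 24)] = a[6] = 2.

2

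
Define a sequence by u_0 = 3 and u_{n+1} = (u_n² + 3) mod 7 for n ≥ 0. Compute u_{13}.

5

We have u_0 = 3; u_1 = 5; u_2 = 0; u_3 = 3.
The sequence repeats with period 3.
(13 - 0) mod 3 = 1, so u_{13} = u_1 = 5.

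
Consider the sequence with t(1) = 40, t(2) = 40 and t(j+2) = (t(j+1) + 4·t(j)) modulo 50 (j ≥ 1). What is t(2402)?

Listing terms: t(1) = 40,  t(2) = 40,  t(3) = 0,  t(4) = 10,  t(5) = 10,  t(6) = 0,  t(7) = 40,  t(8) = 40.
Since (t(7), t(8)) = (t(1), t(2)) = (40, 40) (two consecutive terms determine the rest), the sequence is periodic with period 6.
So t(2402) = t(1 + ((2402-1) mod 6)) = t(2) = 40.

40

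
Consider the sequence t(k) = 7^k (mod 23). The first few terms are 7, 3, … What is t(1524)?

Listing terms: t(1) = 7; t(2) = 3; t(3) = 21; t(4) = 9; t(5) = 17; t(6) = 4; t(7) = 5; t(8) = 12; t(9) = 15; t(10) = 13; t(11) = 22; t(12) = 16; t(13) = 20; t(14) = 2; t(15) = 14; t(16) = 6; t(17) = 19; t(18) = 18; t(19) = 11; t(20) = 8; t(21) = 10; t(22) = 1; t(23) = 7.
The sequence repeats with period 22.
So t(1524) = t(1 + ((1524-1) mod 22)) = t(6) = 4.

4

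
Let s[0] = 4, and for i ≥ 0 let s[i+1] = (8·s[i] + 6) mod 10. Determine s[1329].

Listing terms: s[0] = 4, s[1] = 8, s[2] = 0, s[3] = 6, s[4] = 4.
The sequence repeats with period 4.
(1329 - 0) mod 4 = 1, so s[1329] = s[1] = 8.

8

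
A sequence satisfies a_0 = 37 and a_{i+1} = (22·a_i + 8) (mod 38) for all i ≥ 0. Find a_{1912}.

30

Computing terms: a_0 = 37,  a_1 = 24,  a_2 = 4,  a_3 = 20,  a_4 = 30,  a_5 = 22,  a_6 = 36,  a_7 = 2,  a_8 = 14,  a_9 = 12,  a_{10} = 6,  a_{11} = 26,  a_{12} = 10,  a_{13} = 0,  a_{14} = 8,  a_{15} = 32,  a_{16} = 28,  a_{17} = 16,  a_{18} = 18,  a_{19} = 24.
Since a_{19} = a_1 = 24, the sequence is eventually periodic: after a pre-period of length 1 it cycles with period 18.
For i ≥ 1, a_i depends only on (i - 1) mod 18. (1912 - 1) mod 18 = 3, so a_{1912} = a_4 = 30.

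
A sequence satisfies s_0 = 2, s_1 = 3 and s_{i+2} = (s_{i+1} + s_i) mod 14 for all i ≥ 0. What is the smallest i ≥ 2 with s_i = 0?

We have s_0 = 2,  s_1 = 3,  s_2 = 5,  s_3 = 8,  s_4 = 13,  s_5 = 7,  s_6 = 6,  s_7 = 13,  s_8 = 5,  s_9 = 4,  s_{10} = 9,  s_{11} = 13,  s_{12} = 8,  s_{13} = 7,  s_{14} = 1,  s_{15} = 8,  s_{16} = 9,  s_{17} = 3,  s_{18} = 12,  s_{19} = 1,  s_{20} = 13,  s_{21} = 0,  s_{22} = 13,  s_{23} = 13,  s_{24} = 12,  s_{25} = 11,  s_{26} = 9,  s_{27} = 6,  s_{28} = 1,  s_{29} = 7,  s_{30} = 8,  s_{31} = 1,  s_{32} = 9,  s_{33} = 10,  s_{34} = 5,  s_{35} = 1,  s_{36} = 6,  s_{37} = 7,  s_{38} = 13,  s_{39} = 6,  s_{40} = 5,  s_{41} = 11,  s_{42} = 2,  s_{43} = 13,  s_{44} = 1,  s_{45} = 0,  s_{46} = 1,  s_{47} = 1,  s_{48} = 2,  s_{49} = 3.
Since (s_{48}, s_{49}) = (s_0, s_1) = (2, 3) (two consecutive terms determine the rest), the sequence is periodic with period 48.
The value 0 first appears (with i ≥ 2) at s_{21}.

21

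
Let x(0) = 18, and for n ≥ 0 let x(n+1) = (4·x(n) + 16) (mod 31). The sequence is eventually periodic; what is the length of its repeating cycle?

5

We have x(0) = 18; x(1) = 26; x(2) = 27; x(3) = 0; x(4) = 16; x(5) = 18.
The sequence repeats with period 5.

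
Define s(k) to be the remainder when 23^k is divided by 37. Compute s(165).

6

Listing terms: s(0) = 1; s(1) = 23; s(2) = 11; s(3) = 31; s(4) = 10; s(5) = 8; s(6) = 36; s(7) = 14; s(8) = 26; s(9) = 6; s(10) = 27; s(11) = 29; s(12) = 1.
The sequence repeats with period 12.
So s(165) = s(0 + ((165-0) mod 12)) = s(9) = 6.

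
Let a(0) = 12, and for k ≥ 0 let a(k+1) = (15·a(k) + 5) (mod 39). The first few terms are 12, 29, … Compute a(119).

Computing terms: a(0) = 12; a(1) = 29; a(2) = 11; a(3) = 14; a(4) = 20; a(5) = 32; a(6) = 17; a(7) = 26; a(8) = 5; a(9) = 2; a(10) = 35; a(11) = 23; a(12) = 38; a(13) = 29.
Since a(13) = a(1) = 29, the sequence is eventually periodic: after a pre-period of length 1 it cycles with period 12.
For k ≥ 1, a(k) depends only on (k - 1) mod 12. (119 - 1) mod 12 = 10, so a(119) = a(11) = 23.

23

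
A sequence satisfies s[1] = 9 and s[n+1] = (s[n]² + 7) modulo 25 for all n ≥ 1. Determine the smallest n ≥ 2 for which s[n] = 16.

Listing terms: s[1] = 9,  s[2] = 13,  s[3] = 1,  s[4] = 8,  s[5] = 21,  s[6] = 23,  s[7] = 11,  s[8] = 3,  s[9] = 16,  s[10] = 13.
Since s[10] = s[2] = 13, the sequence is eventually periodic: after a pre-period of length 1 it cycles with period 8.
The value 16 first appears (with n ≥ 2) at s[9].

9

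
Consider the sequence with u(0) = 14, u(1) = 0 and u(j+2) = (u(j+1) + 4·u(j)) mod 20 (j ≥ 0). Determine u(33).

Computing terms: u(0) = 14; u(1) = 0; u(2) = 16; u(3) = 16; u(4) = 0; u(5) = 4; u(6) = 4; u(7) = 0; u(8) = 16.
Since (u(7), u(8)) = (u(1), u(2)) = (0, 16) (two consecutive terms determine the rest), the sequence is eventually periodic: after a pre-period of length 1 it cycles with period 6.
For j ≥ 1, u(j) depends only on (j - 1) mod 6. (33 - 1) mod 6 = 2, so u(33) = u(3) = 16.

16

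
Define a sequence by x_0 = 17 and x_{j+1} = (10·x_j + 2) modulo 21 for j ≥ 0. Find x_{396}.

17

We have x_0 = 17; x_1 = 4; x_2 = 0; x_3 = 2; x_4 = 1; x_5 = 12; x_6 = 17.
The sequence repeats with period 6.
(396 - 0) mod 6 = 0, so x_{396} = x_0 = 17.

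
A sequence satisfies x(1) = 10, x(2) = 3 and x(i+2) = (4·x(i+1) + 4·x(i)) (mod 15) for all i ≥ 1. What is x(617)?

13

We have x(1) = 10, x(2) = 3, x(3) = 7, x(4) = 10, x(5) = 8, x(6) = 12, x(7) = 5, x(8) = 8, x(9) = 7, x(10) = 0, x(11) = 13, x(12) = 7, x(13) = 5, x(14) = 3, x(15) = 2, x(16) = 5, x(17) = 13, x(18) = 12, x(19) = 10, x(20) = 13, x(21) = 2, x(22) = 0, x(23) = 8, x(24) = 2, x(25) = 10, x(26) = 3.
The sequence repeats with period 24.
So x(617) = x(1 + ((617-1) mod 24)) = x(17) = 13.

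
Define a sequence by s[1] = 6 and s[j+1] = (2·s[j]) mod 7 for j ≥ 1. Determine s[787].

Listing terms: s[1] = 6, s[2] = 5, s[3] = 3, s[4] = 6.
The sequence repeats with period 3.
(787 - 1) mod 3 = 0, so s[787] = s[1] = 6.

6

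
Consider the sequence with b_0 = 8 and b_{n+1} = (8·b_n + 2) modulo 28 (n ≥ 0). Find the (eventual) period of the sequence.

Computing terms: b_0 = 8, b_1 = 10, b_2 = 26, b_3 = 14, b_4 = 2, b_5 = 18, b_6 = 6, b_7 = 22, b_8 = 10.
Since b_8 = b_1 = 10, the sequence is eventually periodic: after a pre-period of length 1 it cycles with period 7.

7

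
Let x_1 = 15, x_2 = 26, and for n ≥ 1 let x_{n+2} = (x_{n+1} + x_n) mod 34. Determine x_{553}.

Computing terms: x_1 = 15, x_2 = 26, x_3 = 7, x_4 = 33, x_5 = 6, x_6 = 5, x_7 = 11, x_8 = 16, x_9 = 27, x_{10} = 9, x_{11} = 2, x_{12} = 11, x_{13} = 13, x_{14} = 24, x_{15} = 3, x_{16} = 27, x_{17} = 30, x_{18} = 23, x_{19} = 19, x_{20} = 8, x_{21} = 27, x_{22} = 1, x_{23} = 28, x_{24} = 29, x_{25} = 23, x_{26} = 18, x_{27} = 7, x_{28} = 25, x_{29} = 32, x_{30} = 23, x_{31} = 21, x_{32} = 10, x_{33} = 31, x_{34} = 7, x_{35} = 4, x_{36} = 11, x_{37} = 15, x_{38} = 26.
The sequence repeats with period 36.
(553 - 1) mod 36 = 12, so x_{553} = x_{13} = 13.

13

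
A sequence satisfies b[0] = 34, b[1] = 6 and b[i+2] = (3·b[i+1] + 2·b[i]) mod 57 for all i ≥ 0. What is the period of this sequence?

We have b[0] = 34; b[1] = 6; b[2] = 29; b[3] = 42; b[4] = 13; b[5] = 9; b[6] = 53; b[7] = 6; b[8] = 10; b[9] = 42; b[10] = 32; b[11] = 9; b[12] = 34; b[13] = 6.
Since (b[12], b[13]) = (b[0], b[1]) = (34, 6) (two consecutive terms determine the rest), the sequence is periodic with period 12.

12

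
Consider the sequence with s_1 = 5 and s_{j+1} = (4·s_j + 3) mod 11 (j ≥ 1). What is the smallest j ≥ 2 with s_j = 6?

5

Computing terms: s_1 = 5,  s_2 = 1,  s_3 = 7,  s_4 = 9,  s_5 = 6,  s_6 = 5.
The sequence repeats with period 5.
The value 6 first appears (with j ≥ 2) at s_5.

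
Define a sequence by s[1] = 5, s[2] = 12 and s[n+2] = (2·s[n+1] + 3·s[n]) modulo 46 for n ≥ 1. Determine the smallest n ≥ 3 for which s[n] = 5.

Listing terms: s[1] = 5, s[2] = 12, s[3] = 39, s[4] = 22, s[5] = 23, s[6] = 20, s[7] = 17, s[8] = 2, s[9] = 9, s[10] = 24, s[11] = 29, s[12] = 38, s[13] = 25, s[14] = 26, s[15] = 35, s[16] = 10, s[17] = 33, s[18] = 4, s[19] = 15, s[20] = 42, s[21] = 37, s[22] = 16, s[23] = 5, s[24] = 12.
The sequence repeats with period 22.
The value 5 next appears (with n ≥ 3) at s[23].

23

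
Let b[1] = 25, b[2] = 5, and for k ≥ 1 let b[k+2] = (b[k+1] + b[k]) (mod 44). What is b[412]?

27

Computing terms: b[1] = 25, b[2] = 5, b[3] = 30, b[4] = 35, b[5] = 21, b[6] = 12, b[7] = 33, b[8] = 1, b[9] = 34, b[10] = 35, b[11] = 25, b[12] = 16, b[13] = 41, b[14] = 13, b[15] = 10, b[16] = 23, b[17] = 33, b[18] = 12, b[19] = 1, b[20] = 13, b[21] = 14, b[22] = 27, b[23] = 41, b[24] = 24, b[25] = 21, b[26] = 1, b[27] = 22, b[28] = 23, b[29] = 1, b[30] = 24, b[31] = 25, b[32] = 5.
The sequence repeats with period 30.
So b[412] = b[1 + ((412-1) mod 30)] = b[22] = 27.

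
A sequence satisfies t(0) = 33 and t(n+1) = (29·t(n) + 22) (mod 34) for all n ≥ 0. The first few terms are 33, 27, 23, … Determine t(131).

9

We have t(0) = 33,  t(1) = 27,  t(2) = 23,  t(3) = 9,  t(4) = 11,  t(5) = 1,  t(6) = 17,  t(7) = 5,  t(8) = 31,  t(9) = 3,  t(10) = 7,  t(11) = 21,  t(12) = 19,  t(13) = 29,  t(14) = 13,  t(15) = 25,  t(16) = 33.
The sequence repeats with period 16.
(131 - 0) mod 16 = 3, so t(131) = t(3) = 9.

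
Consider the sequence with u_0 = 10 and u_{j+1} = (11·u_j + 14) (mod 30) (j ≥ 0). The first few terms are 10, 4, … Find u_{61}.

Computing terms: u_0 = 10; u_1 = 4; u_2 = 28; u_3 = 22; u_4 = 16; u_5 = 10.
Since u_5 = u_0 = 10, the sequence is periodic with period 5.
(61 - 0) mod 5 = 1, so u_{61} = u_1 = 4.

4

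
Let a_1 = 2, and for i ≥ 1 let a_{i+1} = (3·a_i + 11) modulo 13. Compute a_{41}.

Listing terms: a_1 = 2,  a_2 = 4,  a_3 = 10,  a_4 = 2.
Since a_4 = a_1 = 2, the sequence is periodic with period 3.
(41 - 1) mod 3 = 1, so a_{41} = a_2 = 4.

4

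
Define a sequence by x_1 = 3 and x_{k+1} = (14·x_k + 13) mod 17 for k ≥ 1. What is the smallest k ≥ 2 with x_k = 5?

We have x_1 = 3, x_2 = 4, x_3 = 1, x_4 = 10, x_5 = 0, x_6 = 13, x_7 = 8, x_8 = 6, x_9 = 12, x_{10} = 11, x_{11} = 14, x_{12} = 5, x_{13} = 15, x_{14} = 2, x_{15} = 7, x_{16} = 9, x_{17} = 3.
The sequence repeats with period 16.
The value 5 first appears (with k ≥ 2) at x_{12}.

12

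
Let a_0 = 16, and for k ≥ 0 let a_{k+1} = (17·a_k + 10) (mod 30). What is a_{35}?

We have a_0 = 16; a_1 = 12; a_2 = 4; a_3 = 18; a_4 = 16.
The sequence repeats with period 4.
So a_{35} = a_{0 + ((35-0) mod 4)} = a_3 = 18.

18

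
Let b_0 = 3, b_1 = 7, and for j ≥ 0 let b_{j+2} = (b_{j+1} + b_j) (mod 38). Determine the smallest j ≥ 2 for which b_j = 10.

Computing terms: b_0 = 3; b_1 = 7; b_2 = 10; b_3 = 17; b_4 = 27; b_5 = 6; b_6 = 33; b_7 = 1; b_8 = 34; b_9 = 35; b_{10} = 31; b_{11} = 28; b_{12} = 21; b_{13} = 11; b_{14} = 32; b_{15} = 5; b_{16} = 37; b_{17} = 4; b_{18} = 3; b_{19} = 7.
Since (b_{18}, b_{19}) = (b_0, b_1) = (3, 7) (two consecutive terms determine the rest), the sequence is periodic with period 18.
The value 10 first appears (with j ≥ 2) at b_2.

2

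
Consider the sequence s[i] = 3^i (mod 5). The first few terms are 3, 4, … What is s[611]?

We have s[1] = 3, s[2] = 4, s[3] = 2, s[4] = 1, s[5] = 3.
Since s[5] = s[1] = 3, the sequence is periodic with period 4.
(611 - 1) mod 4 = 2, so s[611] = s[3] = 2.

2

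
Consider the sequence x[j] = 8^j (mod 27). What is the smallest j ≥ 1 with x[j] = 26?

We have x[0] = 1,  x[1] = 8,  x[2] = 10,  x[3] = 26,  x[4] = 19,  x[5] = 17,  x[6] = 1.
Since x[6] = x[0] = 1, the sequence is periodic with period 6.
The value 26 first appears (with j ≥ 1) at x[3].

3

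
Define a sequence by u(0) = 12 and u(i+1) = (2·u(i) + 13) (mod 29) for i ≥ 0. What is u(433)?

Computing terms: u(0) = 12; u(1) = 8; u(2) = 0; u(3) = 13; u(4) = 10; u(5) = 4; u(6) = 21; u(7) = 26; u(8) = 7; u(9) = 27; u(10) = 9; u(11) = 2; u(12) = 17; u(13) = 18; u(14) = 20; u(15) = 24; u(16) = 3; u(17) = 19; u(18) = 22; u(19) = 28; u(20) = 11; u(21) = 6; u(22) = 25; u(23) = 5; u(24) = 23; u(25) = 1; u(26) = 15; u(27) = 14; u(28) = 12.
Since u(28) = u(0) = 12, the sequence is periodic with period 28.
(433 - 0) mod 28 = 13, so u(433) = u(13) = 18.

18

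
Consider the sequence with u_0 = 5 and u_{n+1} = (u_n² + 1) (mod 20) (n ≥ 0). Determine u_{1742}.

17

u_0 = 5,  u_1 = 6,  u_2 = 17,  u_3 = 10,  u_4 = 1,  u_5 = 2,  u_6 = 5.
The sequence repeats with period 6.
(1742 - 0) mod 6 = 2, so u_{1742} = u_2 = 17.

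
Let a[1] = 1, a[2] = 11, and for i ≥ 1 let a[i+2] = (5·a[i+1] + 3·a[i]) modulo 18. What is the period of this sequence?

a[1] = 1,  a[2] = 11,  a[3] = 4,  a[4] = 17,  a[5] = 7,  a[6] = 14,  a[7] = 1,  a[8] = 11.
Since (a[7], a[8]) = (a[1], a[2]) = (1, 11) (two consecutive terms determine the rest), the sequence is periodic with period 6.

6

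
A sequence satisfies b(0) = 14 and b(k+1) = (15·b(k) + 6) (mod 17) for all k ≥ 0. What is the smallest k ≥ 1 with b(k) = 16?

2

Computing terms: b(0) = 14, b(1) = 12, b(2) = 16, b(3) = 8, b(4) = 7, b(5) = 9, b(6) = 5, b(7) = 13, b(8) = 14.
Since b(8) = b(0) = 14, the sequence is periodic with period 8.
The value 16 first appears (with k ≥ 1) at b(2).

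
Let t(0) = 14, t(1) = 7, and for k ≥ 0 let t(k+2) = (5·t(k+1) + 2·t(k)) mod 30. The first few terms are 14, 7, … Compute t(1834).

t(0) = 14, t(1) = 7, t(2) = 3, t(3) = 29, t(4) = 1, t(5) = 3, t(6) = 17, t(7) = 1, t(8) = 9, t(9) = 17, t(10) = 13, t(11) = 9, t(12) = 11, t(13) = 13, t(14) = 27, t(15) = 11, t(16) = 19, t(17) = 27, t(18) = 23, t(19) = 19, t(20) = 21, t(21) = 23, t(22) = 7, t(23) = 21, t(24) = 29, t(25) = 7, t(26) = 3.
Since (t(25), t(26)) = (t(1), t(2)) = (7, 3) (two consecutive terms determine the rest), the sequence is eventually periodic: after a pre-period of length 1 it cycles with period 24.
For k ≥ 1, t(k) depends only on (k - 1) mod 24. (1834 - 1) mod 24 = 9, so t(1834) = t(10) = 13.

13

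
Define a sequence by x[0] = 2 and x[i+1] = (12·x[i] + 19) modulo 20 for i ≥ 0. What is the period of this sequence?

x[0] = 2,  x[1] = 3,  x[2] = 15,  x[3] = 19,  x[4] = 7,  x[5] = 3.
Since x[5] = x[1] = 3, the sequence is eventually periodic: after a pre-period of length 1 it cycles with period 4.

4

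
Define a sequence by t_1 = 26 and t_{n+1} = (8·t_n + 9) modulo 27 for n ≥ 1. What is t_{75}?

17

Listing terms: t_1 = 26,  t_2 = 1,  t_3 = 17,  t_4 = 10,  t_5 = 8,  t_6 = 19,  t_7 = 26.
Since t_7 = t_1 = 26, the sequence is periodic with period 6.
(75 - 1) mod 6 = 2, so t_{75} = t_3 = 17.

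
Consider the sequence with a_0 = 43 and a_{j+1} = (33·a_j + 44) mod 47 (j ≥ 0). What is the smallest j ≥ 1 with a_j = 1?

Computing terms: a_0 = 43, a_1 = 6, a_2 = 7, a_3 = 40, a_4 = 1, a_5 = 30, a_6 = 0, a_7 = 44, a_8 = 39, a_9 = 15, a_{10} = 22, a_{11} = 18, a_{12} = 27, a_{13} = 42, a_{14} = 20, a_{15} = 46, a_{16} = 11, a_{17} = 31, a_{18} = 33, a_{19} = 5, a_{20} = 21, a_{21} = 32, a_{22} = 19, a_{23} = 13, a_{24} = 3, a_{25} = 2, a_{26} = 16, a_{27} = 8, a_{28} = 26, a_{29} = 9, a_{30} = 12, a_{31} = 17, a_{32} = 41, a_{33} = 34, a_{34} = 38, a_{35} = 29, a_{36} = 14, a_{37} = 36, a_{38} = 10, a_{39} = 45, a_{40} = 25, a_{41} = 23, a_{42} = 4, a_{43} = 35, a_{44} = 24, a_{45} = 37, a_{46} = 43.
Since a_{46} = a_0 = 43, the sequence is periodic with period 46.
The value 1 first appears (with j ≥ 1) at a_4.

4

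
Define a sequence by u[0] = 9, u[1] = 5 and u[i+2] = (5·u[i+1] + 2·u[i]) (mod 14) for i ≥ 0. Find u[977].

13

Computing terms: u[0] = 9; u[1] = 5; u[2] = 1; u[3] = 1; u[4] = 7; u[5] = 9; u[6] = 3; u[7] = 5; u[8] = 3; u[9] = 11; u[10] = 5; u[11] = 5; u[12] = 7; u[13] = 3; u[14] = 1; u[15] = 11; u[16] = 1; u[17] = 13; u[18] = 11; u[19] = 11; u[20] = 7; u[21] = 1; u[22] = 5; u[23] = 13; u[24] = 5; u[25] = 9; u[26] = 13; u[27] = 13; u[28] = 7; u[29] = 5; u[30] = 11; u[31] = 9; u[32] = 11; u[33] = 3; u[34] = 9; u[35] = 9; u[36] = 7; u[37] = 11; u[38] = 13; u[39] = 3; u[40] = 13; u[41] = 1; u[42] = 3; u[43] = 3; u[44] = 7; u[45] = 13; u[46] = 9; u[47] = 1; u[48] = 9; u[49] = 5.
Since (u[48], u[49]) = (u[0], u[1]) = (9, 5) (two consecutive terms determine the rest), the sequence is periodic with period 48.
So u[977] = u[0 + ((977-0) mod 48)] = u[17] = 13.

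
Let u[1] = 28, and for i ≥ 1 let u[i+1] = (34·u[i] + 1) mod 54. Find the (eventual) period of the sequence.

Computing terms: u[1] = 28, u[2] = 35, u[3] = 3, u[4] = 49, u[5] = 47, u[6] = 33, u[7] = 43, u[8] = 5, u[9] = 9, u[10] = 37, u[11] = 17, u[12] = 39, u[13] = 31, u[14] = 29, u[15] = 15, u[16] = 25, u[17] = 41, u[18] = 45, u[19] = 19, u[20] = 53, u[21] = 21, u[22] = 13, u[23] = 11, u[24] = 51, u[25] = 7, u[26] = 23, u[27] = 27, u[28] = 1, u[29] = 35.
Since u[29] = u[2] = 35, the sequence is eventually periodic: after a pre-period of length 1 it cycles with period 27.

27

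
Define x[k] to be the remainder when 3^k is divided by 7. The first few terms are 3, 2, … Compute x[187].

We have x[1] = 3, x[2] = 2, x[3] = 6, x[4] = 4, x[5] = 5, x[6] = 1, x[7] = 3.
The sequence repeats with period 6.
(187 - 1) mod 6 = 0, so x[187] = x[1] = 3.

3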